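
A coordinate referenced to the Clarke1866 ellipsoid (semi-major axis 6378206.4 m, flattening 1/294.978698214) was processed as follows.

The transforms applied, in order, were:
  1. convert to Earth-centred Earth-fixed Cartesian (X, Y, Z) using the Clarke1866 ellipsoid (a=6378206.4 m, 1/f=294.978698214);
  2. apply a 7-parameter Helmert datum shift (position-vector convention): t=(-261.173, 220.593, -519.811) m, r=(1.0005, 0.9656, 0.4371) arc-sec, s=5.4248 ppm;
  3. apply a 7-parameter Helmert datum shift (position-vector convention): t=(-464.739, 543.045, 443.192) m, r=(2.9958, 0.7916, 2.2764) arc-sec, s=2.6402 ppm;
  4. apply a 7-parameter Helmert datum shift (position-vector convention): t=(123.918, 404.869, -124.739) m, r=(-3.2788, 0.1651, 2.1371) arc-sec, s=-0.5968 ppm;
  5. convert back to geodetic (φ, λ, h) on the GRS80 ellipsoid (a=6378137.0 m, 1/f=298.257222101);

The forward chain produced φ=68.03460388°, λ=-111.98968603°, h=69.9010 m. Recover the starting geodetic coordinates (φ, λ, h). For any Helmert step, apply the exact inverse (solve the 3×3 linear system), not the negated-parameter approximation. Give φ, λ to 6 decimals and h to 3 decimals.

φ=68.029613°, λ=-111.968600°, h=665.339 m

start: φ=68.034604°, λ=-111.989686°, h=69.901 m
→ ECEF (a=6378137.000, f=1/298.257222101): X=-895900.9724, Y=-2218582.4752, Z=5892602.5773
→ Helmert⁻¹: X=-896053.1336, Y=-2219073.0552, Z=5892694.8413
→ Helmert⁻¹: X=-895633.1385, Y=-2219514.7760, Z=5892264.8918
→ Helmert⁻¹: X=-895399.3983, Y=-2219692.8468, Z=5892759.3108
→ geod (Bowring, a=6378206.400): φ=68.02961300°, λ=-111.96860000°, h=665.3390 m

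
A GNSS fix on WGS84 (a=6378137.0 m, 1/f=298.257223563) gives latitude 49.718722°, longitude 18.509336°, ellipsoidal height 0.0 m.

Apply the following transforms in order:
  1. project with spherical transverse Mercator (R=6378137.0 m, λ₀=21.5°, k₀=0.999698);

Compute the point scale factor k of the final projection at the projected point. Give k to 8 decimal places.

start: φ=49.718722°, λ=18.509336°, h=0.000 m
→ into tm (λ₀=21.5°): φ=49.71872200°, λ−λ₀=-2.99066400°
scale k = 1.00026724

1.00026724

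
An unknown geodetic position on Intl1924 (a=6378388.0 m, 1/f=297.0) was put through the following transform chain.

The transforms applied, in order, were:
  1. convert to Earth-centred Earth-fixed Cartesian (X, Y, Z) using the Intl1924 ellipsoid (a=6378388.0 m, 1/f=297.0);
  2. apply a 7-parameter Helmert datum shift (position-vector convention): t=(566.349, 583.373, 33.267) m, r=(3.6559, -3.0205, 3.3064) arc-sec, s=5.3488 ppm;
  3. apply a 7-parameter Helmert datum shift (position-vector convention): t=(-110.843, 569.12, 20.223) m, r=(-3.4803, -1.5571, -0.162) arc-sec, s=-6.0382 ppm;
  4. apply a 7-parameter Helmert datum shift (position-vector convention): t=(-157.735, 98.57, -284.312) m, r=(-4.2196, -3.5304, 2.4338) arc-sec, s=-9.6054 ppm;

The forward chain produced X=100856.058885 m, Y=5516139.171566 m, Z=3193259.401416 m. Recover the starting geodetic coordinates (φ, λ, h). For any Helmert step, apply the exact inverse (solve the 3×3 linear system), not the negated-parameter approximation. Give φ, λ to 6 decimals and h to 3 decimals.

φ=30.238525°, λ=88.952521°, h=666.964 m

start: X=100856.0589, Y=5516139.1716, Z=3193259.4014 m
→ Helmert⁻¹: X=101134.5126, Y=5516027.0587, Z=3193685.5004
→ Helmert⁻¹: X=101265.7451, Y=5515437.4333, Z=3193776.8589
→ Helmert⁻¹: X=100834.0272, Y=5514879.5511, Z=3193627.2853
→ geod (Bowring, a=6378388.000): φ=30.23852500°, λ=88.95252100°, h=666.9640 m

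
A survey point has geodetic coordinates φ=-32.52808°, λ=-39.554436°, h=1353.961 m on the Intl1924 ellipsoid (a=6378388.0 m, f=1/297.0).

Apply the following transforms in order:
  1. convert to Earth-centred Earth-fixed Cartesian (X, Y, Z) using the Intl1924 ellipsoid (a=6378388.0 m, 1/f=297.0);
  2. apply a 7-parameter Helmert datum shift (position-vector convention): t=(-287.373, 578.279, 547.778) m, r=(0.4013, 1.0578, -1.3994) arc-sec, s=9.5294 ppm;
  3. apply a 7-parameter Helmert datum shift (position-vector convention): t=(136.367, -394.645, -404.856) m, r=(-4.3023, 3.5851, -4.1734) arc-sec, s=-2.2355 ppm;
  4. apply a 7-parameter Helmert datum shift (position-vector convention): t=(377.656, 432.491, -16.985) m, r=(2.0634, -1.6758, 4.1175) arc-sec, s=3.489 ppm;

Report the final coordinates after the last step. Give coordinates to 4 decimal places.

X=4151503.0541 m, Y=-3428181.6062 m, Z=-3410668.1485 m

start: φ=-32.528080°, λ=-39.554436°, h=1353.961 m
→ ECEF (a=6378388.000, f=1/297.0): X=4151304.8766, Y=-3428701.0930, Z=-3410728.1285
→ Helmert 7p (PV): X=4151016.3093, Y=-3428177.0164, Z=-3410240.8130
→ Helmert 7p (PV): X=4151014.7604, Y=-3428719.1170, Z=-3410638.6891
→ Helmert 7p (PV): X=4151503.0541, Y=-3428181.6062, Z=-3410668.1485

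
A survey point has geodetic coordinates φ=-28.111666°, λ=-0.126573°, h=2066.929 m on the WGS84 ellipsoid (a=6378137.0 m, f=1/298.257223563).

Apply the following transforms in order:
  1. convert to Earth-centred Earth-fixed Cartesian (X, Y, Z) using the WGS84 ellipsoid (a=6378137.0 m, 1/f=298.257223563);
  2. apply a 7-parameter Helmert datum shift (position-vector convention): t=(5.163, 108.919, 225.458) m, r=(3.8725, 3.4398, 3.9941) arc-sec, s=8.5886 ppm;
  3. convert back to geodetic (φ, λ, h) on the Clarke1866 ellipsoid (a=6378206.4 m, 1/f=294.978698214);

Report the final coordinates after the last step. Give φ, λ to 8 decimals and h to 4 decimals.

start: φ=-28.111666°, λ=-0.126573°, h=2066.929 m
→ ECEF (a=6378137.000, f=1/298.257223563): X=5631708.9621, Y=-12441.1163, Z=-2988399.8860
→ Helmert 7p (PV): X=5631712.8977, Y=-12167.1452, Z=-2988294.2465
→ geod (Bowring, a=6378206.400): φ=-28.11259188°, λ=-0.12378560°, h=2003.3801 m

φ=-28.11259188°, λ=-0.12378560°, h=2003.3801 m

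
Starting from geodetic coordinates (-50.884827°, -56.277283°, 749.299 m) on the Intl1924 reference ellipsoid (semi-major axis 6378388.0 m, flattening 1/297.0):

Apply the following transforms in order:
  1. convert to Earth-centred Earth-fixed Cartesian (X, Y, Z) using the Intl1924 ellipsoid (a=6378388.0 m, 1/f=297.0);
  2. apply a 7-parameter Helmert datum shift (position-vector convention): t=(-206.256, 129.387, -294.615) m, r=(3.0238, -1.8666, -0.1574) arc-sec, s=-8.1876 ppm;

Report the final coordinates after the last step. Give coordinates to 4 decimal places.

X=2238638.4709 m, Y=-3353861.4835 m, Z=-4926431.5583 m

start: φ=-50.884827°, λ=-56.277283°, h=749.299 m
→ ECEF (a=6378388.000, f=1/297.0): X=2238821.0379, Y=-3354088.8397, Z=-4926148.3669
→ Helmert 7p (PV): X=2238638.4709, Y=-3353861.4835, Z=-4926431.5583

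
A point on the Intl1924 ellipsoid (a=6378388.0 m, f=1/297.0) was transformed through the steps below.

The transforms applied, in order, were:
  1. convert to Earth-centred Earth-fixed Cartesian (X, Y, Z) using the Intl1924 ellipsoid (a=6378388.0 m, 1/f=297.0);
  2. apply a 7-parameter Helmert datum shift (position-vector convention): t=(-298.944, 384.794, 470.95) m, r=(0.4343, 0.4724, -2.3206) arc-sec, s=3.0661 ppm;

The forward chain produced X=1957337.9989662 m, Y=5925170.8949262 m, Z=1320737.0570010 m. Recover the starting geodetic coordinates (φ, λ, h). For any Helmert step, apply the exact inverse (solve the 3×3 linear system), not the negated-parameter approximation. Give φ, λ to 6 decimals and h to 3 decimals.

φ=12.025271°, λ=71.716360°, h=489.830 m

start: X=1957337.9990, Y=5925170.8949, Z=1320737.0570 m
→ Helmert⁻¹: X=1957561.2596, Y=5924792.7386, Z=1320254.0673
→ geod (Bowring, a=6378388.000): φ=12.02527100°, λ=71.71636000°, h=489.8300 m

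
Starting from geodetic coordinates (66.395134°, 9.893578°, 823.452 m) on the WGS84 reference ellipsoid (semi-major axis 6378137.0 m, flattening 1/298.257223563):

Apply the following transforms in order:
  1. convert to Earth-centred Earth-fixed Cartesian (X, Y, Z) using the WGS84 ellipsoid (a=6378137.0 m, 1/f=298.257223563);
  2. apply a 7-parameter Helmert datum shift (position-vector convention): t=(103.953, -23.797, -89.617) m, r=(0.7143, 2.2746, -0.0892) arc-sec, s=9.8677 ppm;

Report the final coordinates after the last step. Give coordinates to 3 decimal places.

X=2523615.330 m, Y=440075.498 m, Z=5822426.138 m

start: φ=66.395134°, λ=9.893578°, h=823.452 m
→ ECEF (a=6378137.000, f=1/298.257223563): X=2523422.0779, Y=440116.2068, Z=5822484.6035
→ Helmert 7p (PV): X=2523615.3302, Y=440075.4979, Z=5822426.1376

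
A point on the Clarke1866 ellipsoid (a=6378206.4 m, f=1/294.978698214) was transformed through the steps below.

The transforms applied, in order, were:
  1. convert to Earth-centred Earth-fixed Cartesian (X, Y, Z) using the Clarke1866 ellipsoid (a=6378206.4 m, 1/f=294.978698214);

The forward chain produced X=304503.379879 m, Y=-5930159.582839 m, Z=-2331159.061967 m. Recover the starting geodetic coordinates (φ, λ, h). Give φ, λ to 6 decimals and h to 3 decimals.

start: X=304503.3799, Y=-5930159.5828, Z=-2331159.0620 m
→ geod (Bowring, a=6378206.400): φ=-21.56684500°, λ=-87.06054300°, h=3864.4700 m

φ=-21.566845°, λ=-87.060543°, h=3864.470 m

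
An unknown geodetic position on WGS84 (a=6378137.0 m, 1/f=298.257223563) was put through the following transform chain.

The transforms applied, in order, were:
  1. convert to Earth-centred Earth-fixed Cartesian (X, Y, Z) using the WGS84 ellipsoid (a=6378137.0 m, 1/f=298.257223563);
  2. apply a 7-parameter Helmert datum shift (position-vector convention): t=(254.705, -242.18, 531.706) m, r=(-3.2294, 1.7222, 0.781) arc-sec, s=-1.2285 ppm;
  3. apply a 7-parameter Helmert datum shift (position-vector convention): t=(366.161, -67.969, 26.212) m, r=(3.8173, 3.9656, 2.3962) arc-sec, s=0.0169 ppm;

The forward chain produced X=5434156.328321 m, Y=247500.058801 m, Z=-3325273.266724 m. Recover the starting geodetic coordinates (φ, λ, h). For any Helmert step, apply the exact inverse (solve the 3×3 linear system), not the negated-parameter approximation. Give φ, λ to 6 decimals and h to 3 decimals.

φ=-31.613908°, λ=2.610284°, h=3122.456 m

start: X=5434156.3283, Y=247500.0588, Z=-3325273.2667 m
→ Helmert⁻¹: X=5433856.8796, Y=247443.3592, Z=-3325199.5318
→ Helmert⁻¹: X=5433637.5554, Y=247717.3384, Z=-3325686.0771
→ geod (Bowring, a=6378137.000): φ=-31.61390800°, λ=2.61028400°, h=3122.4560 m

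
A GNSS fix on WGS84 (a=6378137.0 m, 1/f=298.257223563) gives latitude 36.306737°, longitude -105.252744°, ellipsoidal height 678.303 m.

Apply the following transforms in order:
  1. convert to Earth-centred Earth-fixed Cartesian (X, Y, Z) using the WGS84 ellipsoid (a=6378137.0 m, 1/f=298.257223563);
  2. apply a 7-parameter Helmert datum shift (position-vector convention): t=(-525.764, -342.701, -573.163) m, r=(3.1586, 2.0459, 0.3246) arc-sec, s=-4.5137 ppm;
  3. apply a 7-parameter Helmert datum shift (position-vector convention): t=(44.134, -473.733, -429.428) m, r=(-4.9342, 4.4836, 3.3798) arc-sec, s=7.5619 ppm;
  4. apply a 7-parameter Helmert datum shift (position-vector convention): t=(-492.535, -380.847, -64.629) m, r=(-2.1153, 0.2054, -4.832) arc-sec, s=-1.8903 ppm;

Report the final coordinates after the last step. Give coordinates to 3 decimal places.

X=-1354799.223 m, Y=-4966304.992 m, Z=3755150.432 m

start: φ=36.306737°, λ=-105.252744°, h=678.303 m
→ ECEF (a=6378137.000, f=1/298.257223563): X=-1353918.9589, Y=-4965180.1898, Z=3756075.4076
→ Helmert 7p (PV): X=-1354393.5424, Y=-4965560.1278, Z=3755422.6870
→ Helmert 7p (PV): X=-1354196.6526, Y=-4966003.7661, Z=3755169.8833
→ Helmert 7p (PV): X=-1354799.2227, Y=-4966304.9921, Z=3755150.4320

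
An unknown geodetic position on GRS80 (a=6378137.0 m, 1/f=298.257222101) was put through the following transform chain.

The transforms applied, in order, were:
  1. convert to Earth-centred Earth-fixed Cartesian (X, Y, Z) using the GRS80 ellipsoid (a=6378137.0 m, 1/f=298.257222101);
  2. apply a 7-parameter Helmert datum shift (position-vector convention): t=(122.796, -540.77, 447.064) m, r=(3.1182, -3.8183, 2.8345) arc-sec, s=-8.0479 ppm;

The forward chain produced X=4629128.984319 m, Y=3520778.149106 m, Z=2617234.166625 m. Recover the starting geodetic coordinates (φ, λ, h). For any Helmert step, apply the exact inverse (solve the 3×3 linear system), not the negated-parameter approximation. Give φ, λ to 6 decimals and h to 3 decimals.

φ=24.366752°, λ=37.259748°, h=3221.495 m

start: X=4629128.9843, Y=3520778.1491, Z=2617234.1666 m
→ Helmert⁻¹: X=4629140.2714, Y=3521323.2021, Z=2616669.2360
→ geod (Bowring, a=6378137.000): φ=24.36675200°, λ=37.25974800°, h=3221.4950 m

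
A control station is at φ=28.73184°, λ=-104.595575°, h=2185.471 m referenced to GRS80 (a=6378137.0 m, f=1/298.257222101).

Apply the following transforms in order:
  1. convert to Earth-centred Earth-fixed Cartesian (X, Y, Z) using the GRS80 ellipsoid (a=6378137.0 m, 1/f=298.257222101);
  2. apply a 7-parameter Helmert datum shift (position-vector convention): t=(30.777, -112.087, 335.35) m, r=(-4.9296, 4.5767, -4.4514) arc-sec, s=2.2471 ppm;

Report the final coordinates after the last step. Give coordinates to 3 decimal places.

X=-1410965.463 m, Y=-5418433.056 m, Z=3049426.478 m

start: φ=28.731840°, λ=-104.595575°, h=2185.471 m
→ ECEF (a=6378137.000, f=1/298.257222101): X=-1410943.7854, Y=-5418412.1106, Z=3048923.4731
→ Helmert 7p (PV): X=-1410965.4628, Y=-5418433.0561, Z=3049426.4780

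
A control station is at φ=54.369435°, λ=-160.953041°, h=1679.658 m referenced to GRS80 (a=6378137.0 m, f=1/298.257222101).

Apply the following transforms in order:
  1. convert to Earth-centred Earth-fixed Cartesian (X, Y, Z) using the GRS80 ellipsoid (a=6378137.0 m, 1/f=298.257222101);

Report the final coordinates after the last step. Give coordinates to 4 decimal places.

X=-3520917.9776 m, Y=-1215578.0356 m, Z=5162172.0743 m

start: φ=54.369435°, λ=-160.953041°, h=1679.658 m
→ ECEF (a=6378137.000, f=1/298.257222101): X=-3520917.9776, Y=-1215578.0356, Z=5162172.0743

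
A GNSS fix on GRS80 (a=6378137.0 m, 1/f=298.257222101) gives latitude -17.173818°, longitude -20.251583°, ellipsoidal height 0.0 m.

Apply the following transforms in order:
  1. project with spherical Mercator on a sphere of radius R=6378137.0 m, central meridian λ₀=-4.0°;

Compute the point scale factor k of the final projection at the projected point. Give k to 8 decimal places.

1.04666735

start: φ=-17.173818°, λ=-20.251583°, h=0.000 m
→ into merc (λ₀=-4.0°): φ=-17.17381800°, λ−λ₀=-16.25158300°
scale k = 1.04666735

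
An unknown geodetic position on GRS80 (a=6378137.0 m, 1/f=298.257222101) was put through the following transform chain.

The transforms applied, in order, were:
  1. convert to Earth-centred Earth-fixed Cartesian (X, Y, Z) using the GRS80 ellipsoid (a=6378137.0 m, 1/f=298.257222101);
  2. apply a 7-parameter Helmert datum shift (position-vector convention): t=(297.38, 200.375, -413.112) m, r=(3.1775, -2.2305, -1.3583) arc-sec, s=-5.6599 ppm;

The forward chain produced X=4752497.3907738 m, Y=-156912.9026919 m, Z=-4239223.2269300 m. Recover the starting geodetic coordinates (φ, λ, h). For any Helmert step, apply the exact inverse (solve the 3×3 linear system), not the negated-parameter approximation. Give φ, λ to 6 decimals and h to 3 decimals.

start: X=4752497.3908, Y=-156912.9027, Z=-4239223.2269 m
→ Helmert⁻¹: X=4752182.1045, Y=-157148.1726, Z=-4238883.0744
→ geod (Bowring, a=6378137.000): φ=-41.90817900°, λ=-1.89400300°, h=1293.3410 m

φ=-41.908179°, λ=-1.894003°, h=1293.341 m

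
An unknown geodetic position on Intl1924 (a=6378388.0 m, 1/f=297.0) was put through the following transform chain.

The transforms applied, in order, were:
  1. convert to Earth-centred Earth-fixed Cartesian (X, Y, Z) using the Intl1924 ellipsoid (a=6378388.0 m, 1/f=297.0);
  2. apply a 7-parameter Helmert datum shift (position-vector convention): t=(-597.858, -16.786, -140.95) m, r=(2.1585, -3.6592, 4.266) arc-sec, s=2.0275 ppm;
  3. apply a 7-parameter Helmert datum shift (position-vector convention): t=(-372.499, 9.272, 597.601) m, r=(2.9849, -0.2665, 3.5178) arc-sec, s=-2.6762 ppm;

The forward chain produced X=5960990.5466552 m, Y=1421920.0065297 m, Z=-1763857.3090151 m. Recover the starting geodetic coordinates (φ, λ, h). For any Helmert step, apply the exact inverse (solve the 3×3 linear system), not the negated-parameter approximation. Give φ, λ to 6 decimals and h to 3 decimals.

φ=-16.163127°, λ=13.411952°, h=1328.241 m

start: X=5960990.5467, Y=1421920.0065, Z=-1763857.3090 m
→ Helmert⁻¹: X=5961400.9680, Y=1421787.3352, Z=-1764487.9093
→ Helmert⁻¹: X=5961984.8389, Y=1421659.4673, Z=-1764464.0268
→ geod (Bowring, a=6378388.000): φ=-16.16312700°, λ=13.41195200°, h=1328.2410 m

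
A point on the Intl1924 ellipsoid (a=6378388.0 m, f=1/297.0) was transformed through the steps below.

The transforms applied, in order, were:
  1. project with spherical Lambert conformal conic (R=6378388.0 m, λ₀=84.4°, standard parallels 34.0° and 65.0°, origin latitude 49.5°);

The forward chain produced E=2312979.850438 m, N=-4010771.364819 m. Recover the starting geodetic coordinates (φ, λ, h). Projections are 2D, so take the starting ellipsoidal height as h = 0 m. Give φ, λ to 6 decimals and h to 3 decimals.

start: E=2312979.8504, N=-4010771.3648 m
→ lcc⁻¹: φ=12.11049100°, λ=102.73831400°

φ=12.110491°, λ=102.738314°, h=0.000 m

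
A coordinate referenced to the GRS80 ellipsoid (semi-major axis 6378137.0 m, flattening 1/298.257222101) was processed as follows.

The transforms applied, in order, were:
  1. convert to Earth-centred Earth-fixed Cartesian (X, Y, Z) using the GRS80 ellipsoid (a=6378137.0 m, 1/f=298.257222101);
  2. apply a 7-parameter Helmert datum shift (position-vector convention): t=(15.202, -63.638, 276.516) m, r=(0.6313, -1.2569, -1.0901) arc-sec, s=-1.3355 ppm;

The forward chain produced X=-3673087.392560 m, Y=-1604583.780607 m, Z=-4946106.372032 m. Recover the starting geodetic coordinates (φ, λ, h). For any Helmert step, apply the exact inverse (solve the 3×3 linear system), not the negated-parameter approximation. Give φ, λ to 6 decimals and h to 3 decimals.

φ=-51.168378°, λ=-156.402539°, h=1348.585 m

start: X=-3673087.3926, Y=-1604583.7806, Z=-4946106.3720 m
→ Helmert⁻¹: X=-3673129.1613, Y=-1604556.8367, Z=-4946362.2003
→ geod (Bowring, a=6378137.000): φ=-51.16837800°, λ=-156.40253900°, h=1348.5850 m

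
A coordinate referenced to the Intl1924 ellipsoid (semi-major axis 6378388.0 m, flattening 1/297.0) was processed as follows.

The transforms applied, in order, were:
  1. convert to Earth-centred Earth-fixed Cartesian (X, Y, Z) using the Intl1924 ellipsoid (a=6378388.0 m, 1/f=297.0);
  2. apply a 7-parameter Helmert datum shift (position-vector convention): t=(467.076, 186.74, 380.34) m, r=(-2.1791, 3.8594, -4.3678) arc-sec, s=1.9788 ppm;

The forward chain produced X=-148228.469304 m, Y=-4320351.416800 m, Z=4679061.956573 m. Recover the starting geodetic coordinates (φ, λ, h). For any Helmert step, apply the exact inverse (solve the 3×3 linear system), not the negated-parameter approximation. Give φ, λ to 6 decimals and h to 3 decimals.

φ=47.453946°, λ=-91.971036°, h=3393.426 m

start: X=-148228.4693, Y=-4320351.4168, Z=4679061.9566 m
→ Helmert⁻¹: X=-148691.3010, Y=-4320582.1837, Z=4678623.9312
→ geod (Bowring, a=6378388.000): φ=47.45394600°, λ=-91.97103600°, h=3393.4260 m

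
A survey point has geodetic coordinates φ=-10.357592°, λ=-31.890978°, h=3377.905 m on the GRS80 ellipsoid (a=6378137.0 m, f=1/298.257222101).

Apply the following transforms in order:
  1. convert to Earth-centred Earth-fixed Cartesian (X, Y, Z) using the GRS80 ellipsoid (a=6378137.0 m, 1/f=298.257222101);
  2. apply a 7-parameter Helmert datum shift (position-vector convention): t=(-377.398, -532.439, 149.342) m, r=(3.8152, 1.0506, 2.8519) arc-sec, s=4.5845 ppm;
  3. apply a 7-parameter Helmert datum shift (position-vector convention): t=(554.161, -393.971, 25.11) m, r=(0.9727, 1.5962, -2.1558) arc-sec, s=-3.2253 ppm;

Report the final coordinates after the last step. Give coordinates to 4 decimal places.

X=5330721.9710 m, Y=-3317691.8107 m, Z=-1139758.6527 m

start: φ=-10.357592°, λ=-31.890978°, h=3377.905 m
→ ECEF (a=6378137.000, f=1/298.257222101): X=5330541.3980, Y=-3316805.3442, Z=-1139786.1627
→ Helmert 7p (PV): X=5330228.4921, Y=-3317258.2043, Z=-1139730.5469
→ Helmert 7p (PV): X=5330721.9710, Y=-3317691.8107, Z=-1139758.6527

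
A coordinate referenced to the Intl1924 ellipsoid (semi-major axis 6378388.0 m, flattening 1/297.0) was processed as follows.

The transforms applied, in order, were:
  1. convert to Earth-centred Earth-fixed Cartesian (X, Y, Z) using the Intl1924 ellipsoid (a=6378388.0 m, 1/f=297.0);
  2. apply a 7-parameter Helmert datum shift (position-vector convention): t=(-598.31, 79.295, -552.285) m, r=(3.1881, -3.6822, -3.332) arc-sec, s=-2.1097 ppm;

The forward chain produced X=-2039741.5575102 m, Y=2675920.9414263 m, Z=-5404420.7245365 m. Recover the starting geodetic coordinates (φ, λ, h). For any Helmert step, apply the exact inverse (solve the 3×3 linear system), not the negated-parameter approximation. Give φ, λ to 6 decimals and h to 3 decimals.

φ=-58.268215°, λ=127.312553°, h=2658.924 m

start: X=-2039741.5575, Y=2675920.9414, Z=-5404420.7245 m
→ Helmert⁻¹: X=-2039287.2424, Y=2675730.8247, Z=-5403884.7922
→ geod (Bowring, a=6378388.000): φ=-58.26821500°, λ=127.31255300°, h=2658.9240 m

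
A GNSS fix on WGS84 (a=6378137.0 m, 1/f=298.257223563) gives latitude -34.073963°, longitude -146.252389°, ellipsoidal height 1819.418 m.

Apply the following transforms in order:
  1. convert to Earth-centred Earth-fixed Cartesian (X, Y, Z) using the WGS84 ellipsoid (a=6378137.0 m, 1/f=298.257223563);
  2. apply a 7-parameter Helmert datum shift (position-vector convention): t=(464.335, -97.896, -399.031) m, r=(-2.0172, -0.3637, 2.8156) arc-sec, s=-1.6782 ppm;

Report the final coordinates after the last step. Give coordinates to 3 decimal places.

start: φ=-34.073963°, λ=-146.252389°, h=1819.418 m
→ ECEF (a=6378137.000, f=1/298.257223563): X=-4398740.8576, Y=-2938879.3872, Z=-3554264.5443
→ Helmert 7p (PV): X=-4398222.7567, Y=-2939067.1551, Z=-3554636.6254

X=-4398222.757 m, Y=-2939067.155 m, Z=-3554636.625 m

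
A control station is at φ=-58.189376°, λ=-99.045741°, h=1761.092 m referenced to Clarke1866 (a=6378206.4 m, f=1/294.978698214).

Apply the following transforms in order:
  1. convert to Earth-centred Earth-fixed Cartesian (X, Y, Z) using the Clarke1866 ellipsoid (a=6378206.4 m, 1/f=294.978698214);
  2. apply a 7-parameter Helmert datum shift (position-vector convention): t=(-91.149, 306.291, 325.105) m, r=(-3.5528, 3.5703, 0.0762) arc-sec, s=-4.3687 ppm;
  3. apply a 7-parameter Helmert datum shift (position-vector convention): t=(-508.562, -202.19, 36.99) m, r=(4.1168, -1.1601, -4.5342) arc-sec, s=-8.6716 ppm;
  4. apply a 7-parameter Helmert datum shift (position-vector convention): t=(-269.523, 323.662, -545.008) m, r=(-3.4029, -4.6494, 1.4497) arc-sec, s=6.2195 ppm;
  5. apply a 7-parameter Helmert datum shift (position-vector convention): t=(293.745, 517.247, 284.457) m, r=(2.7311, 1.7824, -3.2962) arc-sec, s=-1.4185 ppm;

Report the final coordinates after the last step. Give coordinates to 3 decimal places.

X=-530692.915 m, Y=-3328300.129 m, Z=-5398036.075 m

start: φ=-58.189376°, λ=-99.045741°, h=1761.092 m
→ ECEF (a=6378206.400, f=1/294.978698214): X=-530031.9853, Y=-3329285.9594, Z=-5398182.6590
→ Helmert 7p (PV): X=-530213.0272, Y=-3329058.3000, Z=-5397767.4516
→ Helmert 7p (PV): X=-530759.8130, Y=-3329112.2344, Z=-5397753.0799
→ Helmert 7p (PV): X=-530887.5676, Y=-3328902.0594, Z=-5398288.7000
→ Helmert 7p (PV): X=-530692.9150, Y=-3328300.1293, Z=-5398036.0750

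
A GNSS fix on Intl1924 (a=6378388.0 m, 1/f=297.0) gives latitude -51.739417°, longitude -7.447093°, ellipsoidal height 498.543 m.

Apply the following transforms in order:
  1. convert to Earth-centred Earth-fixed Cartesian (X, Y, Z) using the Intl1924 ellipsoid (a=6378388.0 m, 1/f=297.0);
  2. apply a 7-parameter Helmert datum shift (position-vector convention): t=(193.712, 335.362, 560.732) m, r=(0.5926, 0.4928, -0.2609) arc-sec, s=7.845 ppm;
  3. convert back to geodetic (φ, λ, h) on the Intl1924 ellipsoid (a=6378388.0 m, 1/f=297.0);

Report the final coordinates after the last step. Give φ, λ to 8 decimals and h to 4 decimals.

φ=-51.73540295°, λ=-7.44180563°, h=200.3028 m

start: φ=-51.739417°, λ=-7.447093°, h=498.543 m
→ ECEF (a=6378388.000, f=1/297.0): X=3924878.1921, Y=-513033.4094, Z=-4985390.4310
→ Helmert 7p (PV): X=3925090.1349, Y=-512692.7135, Z=-4984879.6606
→ geod (Bowring, a=6378388.000): φ=-51.73540295°, λ=-7.44180563°, h=200.3028 m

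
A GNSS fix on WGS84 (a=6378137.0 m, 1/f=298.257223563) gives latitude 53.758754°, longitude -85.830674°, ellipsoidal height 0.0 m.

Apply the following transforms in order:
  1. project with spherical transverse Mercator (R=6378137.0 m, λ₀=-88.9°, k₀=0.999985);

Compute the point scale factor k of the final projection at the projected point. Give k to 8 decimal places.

start: φ=53.758754°, λ=-85.830674°, h=0.000 m
→ into tm (λ₀=-88.9°): φ=53.75875400°, λ−λ₀=3.06932600°
scale k = 1.00048638

1.00048638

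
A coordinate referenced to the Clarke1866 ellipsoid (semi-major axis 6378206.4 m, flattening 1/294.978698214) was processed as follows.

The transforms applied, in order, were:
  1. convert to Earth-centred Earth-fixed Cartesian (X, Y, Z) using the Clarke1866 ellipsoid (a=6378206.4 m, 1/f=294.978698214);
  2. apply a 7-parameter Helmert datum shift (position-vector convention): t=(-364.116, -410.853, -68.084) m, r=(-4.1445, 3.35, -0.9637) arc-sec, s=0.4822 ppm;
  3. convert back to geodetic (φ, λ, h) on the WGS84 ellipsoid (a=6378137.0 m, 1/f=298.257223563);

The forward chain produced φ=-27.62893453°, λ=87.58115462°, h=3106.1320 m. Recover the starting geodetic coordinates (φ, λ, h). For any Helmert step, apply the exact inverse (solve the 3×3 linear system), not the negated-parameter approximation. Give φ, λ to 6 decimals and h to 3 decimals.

start: φ=-27.628935°, λ=87.581155°, h=3106.132 m
→ ECEF (a=6378137.000, f=1/298.257223563): X=238777.4018, Y=5652617.9256, Z=-2941576.5180
→ Helmert⁻¹: X=239162.7623, Y=5653086.2717, Z=-2941389.5432
→ geod (Bowring, a=6378206.400): φ=-27.62717500°, λ=87.57745600°, h=3430.0470 m

φ=-27.627175°, λ=87.577456°, h=3430.047 m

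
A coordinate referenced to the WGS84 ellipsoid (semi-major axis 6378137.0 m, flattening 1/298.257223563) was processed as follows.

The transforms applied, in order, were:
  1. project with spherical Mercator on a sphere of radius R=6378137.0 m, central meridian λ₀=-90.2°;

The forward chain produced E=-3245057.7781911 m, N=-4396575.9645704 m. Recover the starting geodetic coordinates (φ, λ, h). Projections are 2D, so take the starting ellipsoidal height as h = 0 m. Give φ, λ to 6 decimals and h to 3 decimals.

start: E=-3245057.7782, N=-4396575.9646 m
→ merc⁻¹: φ=-36.69426100°, λ=-119.35085000°

φ=-36.694261°, λ=-119.350850°, h=0.000 m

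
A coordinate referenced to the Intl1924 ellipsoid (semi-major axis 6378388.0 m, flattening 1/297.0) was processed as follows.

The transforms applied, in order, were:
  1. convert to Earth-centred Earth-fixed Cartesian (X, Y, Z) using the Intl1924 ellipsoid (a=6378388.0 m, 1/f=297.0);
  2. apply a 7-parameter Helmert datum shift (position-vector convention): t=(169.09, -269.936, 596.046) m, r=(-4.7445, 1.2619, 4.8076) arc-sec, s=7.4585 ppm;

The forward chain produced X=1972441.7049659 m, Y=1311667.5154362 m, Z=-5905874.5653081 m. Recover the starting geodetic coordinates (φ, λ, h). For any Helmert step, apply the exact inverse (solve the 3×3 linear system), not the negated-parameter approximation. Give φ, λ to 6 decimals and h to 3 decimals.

start: X=1972441.7050, Y=1311667.5154, Z=-5905874.5653 m
→ Helmert⁻¹: X=1972324.6197, Y=1312017.5542, Z=-5906384.3128
→ geod (Bowring, a=6378388.000): φ=-68.27907000°, λ=33.63239900°, h=3837.1270 m

φ=-68.279070°, λ=33.632399°, h=3837.127 m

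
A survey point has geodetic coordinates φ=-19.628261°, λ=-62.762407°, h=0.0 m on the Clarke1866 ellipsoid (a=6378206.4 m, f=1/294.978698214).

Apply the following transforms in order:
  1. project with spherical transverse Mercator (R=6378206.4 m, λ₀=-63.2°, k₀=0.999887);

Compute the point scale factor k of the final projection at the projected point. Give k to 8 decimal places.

0.99991287

start: φ=-19.628261°, λ=-62.762407°, h=0.000 m
→ into tm (λ₀=-63.2°): φ=-19.62826100°, λ−λ₀=0.43759300°
scale k = 0.99991287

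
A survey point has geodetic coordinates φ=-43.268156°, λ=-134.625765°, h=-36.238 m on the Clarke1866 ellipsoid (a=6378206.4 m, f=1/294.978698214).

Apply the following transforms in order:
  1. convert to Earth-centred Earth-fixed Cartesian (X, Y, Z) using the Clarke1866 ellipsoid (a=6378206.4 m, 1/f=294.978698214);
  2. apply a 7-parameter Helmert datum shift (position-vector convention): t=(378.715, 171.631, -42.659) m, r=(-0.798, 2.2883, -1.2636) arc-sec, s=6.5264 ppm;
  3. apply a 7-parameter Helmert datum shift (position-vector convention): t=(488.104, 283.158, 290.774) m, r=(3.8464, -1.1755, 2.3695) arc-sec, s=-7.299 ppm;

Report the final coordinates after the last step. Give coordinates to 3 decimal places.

start: φ=-43.268156°, λ=-134.625765°, h=-36.238 m
→ ECEF (a=6378206.400, f=1/294.978698214): X=-3267687.9124, Y=-3310655.8501, Z=-4349015.1807
→ Helmert 7p (PV): X=-3267399.0534, Y=-3310502.6331, Z=-4349037.1628
→ Helmert 7p (PV): X=-3266824.2861, Y=-3310151.7465, Z=-4348794.9993

X=-3266824.286 m, Y=-3310151.747 m, Z=-4348794.999 m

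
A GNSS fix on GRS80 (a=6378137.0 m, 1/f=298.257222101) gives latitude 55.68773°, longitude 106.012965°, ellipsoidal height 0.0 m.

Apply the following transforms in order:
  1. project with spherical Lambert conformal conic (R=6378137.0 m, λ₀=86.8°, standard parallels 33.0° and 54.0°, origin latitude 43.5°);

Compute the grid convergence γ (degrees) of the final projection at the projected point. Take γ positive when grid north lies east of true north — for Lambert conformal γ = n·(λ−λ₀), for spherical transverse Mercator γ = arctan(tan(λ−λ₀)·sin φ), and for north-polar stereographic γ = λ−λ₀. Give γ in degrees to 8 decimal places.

13.30095273

start: φ=55.687730°, λ=106.012965°, h=0.000 m
→ into lcc (λ₀=86.8°): φ=55.68773000°, λ−λ₀=19.21296500°
convergence γ = 13.30095273°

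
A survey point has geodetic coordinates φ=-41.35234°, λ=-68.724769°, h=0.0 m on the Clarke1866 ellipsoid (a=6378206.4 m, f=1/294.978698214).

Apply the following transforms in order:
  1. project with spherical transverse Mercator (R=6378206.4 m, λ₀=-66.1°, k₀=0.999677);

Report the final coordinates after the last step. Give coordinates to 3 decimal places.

start: φ=-41.352340°, λ=-68.724769°, h=0.000 m
→ tm (R=6378206.4, λ₀=-66.1°): E=-219275.3282, N=-4605204.2333

E=-219275.328 m, N=-4605204.233 m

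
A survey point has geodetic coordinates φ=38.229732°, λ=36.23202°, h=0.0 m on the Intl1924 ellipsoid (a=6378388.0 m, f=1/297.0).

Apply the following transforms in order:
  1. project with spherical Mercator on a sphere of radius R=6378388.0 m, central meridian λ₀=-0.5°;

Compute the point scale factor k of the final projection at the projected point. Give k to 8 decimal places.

start: φ=38.229732°, λ=36.232020°, h=0.000 m
→ into merc (λ₀=-0.5°): φ=38.22973200°, λ−λ₀=36.73202000°
scale k = 1.27301632

1.27301632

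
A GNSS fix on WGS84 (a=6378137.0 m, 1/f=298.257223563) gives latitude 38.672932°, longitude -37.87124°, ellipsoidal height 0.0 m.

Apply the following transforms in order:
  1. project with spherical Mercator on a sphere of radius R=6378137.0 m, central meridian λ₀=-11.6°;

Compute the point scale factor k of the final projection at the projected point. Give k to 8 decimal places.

1.28085959

start: φ=38.672932°, λ=-37.871240°, h=0.000 m
→ into merc (λ₀=-11.6°): φ=38.67293200°, λ−λ₀=-26.27124000°
scale k = 1.28085959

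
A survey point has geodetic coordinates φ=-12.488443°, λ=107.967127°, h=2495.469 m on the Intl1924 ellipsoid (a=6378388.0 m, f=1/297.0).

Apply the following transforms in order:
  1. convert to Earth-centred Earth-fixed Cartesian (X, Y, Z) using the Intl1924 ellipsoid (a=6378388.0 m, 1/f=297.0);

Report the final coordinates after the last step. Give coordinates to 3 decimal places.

start: φ=-12.488443°, λ=107.967127°, h=2495.469 m
→ ECEF (a=6378388.000, f=1/297.0): X=-1922050.1842, Y=5927030.9026, Z=-1370762.3067

X=-1922050.184 m, Y=5927030.903 m, Z=-1370762.307 m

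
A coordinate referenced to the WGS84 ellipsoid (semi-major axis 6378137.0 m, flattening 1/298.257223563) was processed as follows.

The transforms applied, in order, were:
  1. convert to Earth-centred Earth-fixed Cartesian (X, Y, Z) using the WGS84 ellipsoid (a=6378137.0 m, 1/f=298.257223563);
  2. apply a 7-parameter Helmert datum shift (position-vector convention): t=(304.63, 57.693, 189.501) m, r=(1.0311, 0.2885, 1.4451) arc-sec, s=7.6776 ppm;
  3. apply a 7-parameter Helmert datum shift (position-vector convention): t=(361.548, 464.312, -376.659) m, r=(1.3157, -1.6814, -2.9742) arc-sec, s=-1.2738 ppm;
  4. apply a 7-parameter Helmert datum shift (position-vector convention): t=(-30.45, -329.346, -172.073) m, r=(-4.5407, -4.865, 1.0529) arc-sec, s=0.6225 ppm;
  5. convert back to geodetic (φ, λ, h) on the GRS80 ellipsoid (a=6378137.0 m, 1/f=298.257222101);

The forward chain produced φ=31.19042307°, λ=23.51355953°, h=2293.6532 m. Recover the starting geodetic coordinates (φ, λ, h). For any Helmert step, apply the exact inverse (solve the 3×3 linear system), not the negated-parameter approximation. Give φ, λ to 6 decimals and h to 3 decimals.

φ=31.194921°, λ=23.513746°, h=1870.057 m

start: φ=31.190423°, λ=23.513560°, h=2293.653 m
→ ECEF (a=6378137.000, f=1/298.257222101): X=5009428.9222, Y=2179571.4931, Z=3285160.1323
→ Helmert⁻¹: X=5009544.8676, Y=2179801.5888, Z=3285259.9901
→ Helmert⁻¹: X=5009185.0573, Y=2179433.2397, Z=3285586.0993
→ Helmert⁻¹: X=5008852.6448, Y=2179340.1455, Z=3285367.4860
→ geod (Bowring, a=6378137.000): φ=31.19492100°, λ=23.51374600°, h=1870.0570 m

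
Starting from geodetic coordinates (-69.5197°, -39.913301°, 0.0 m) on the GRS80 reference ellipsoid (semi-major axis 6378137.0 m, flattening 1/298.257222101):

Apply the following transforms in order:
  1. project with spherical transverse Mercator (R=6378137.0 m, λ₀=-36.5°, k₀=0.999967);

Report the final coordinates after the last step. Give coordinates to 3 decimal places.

start: φ=-69.519700°, λ=-39.913301°, h=0.000 m
→ tm (R=6378137.0, λ₀=-36.5°): E=-132881.0612, N=-7742351.4900

E=-132881.061 m, N=-7742351.490 m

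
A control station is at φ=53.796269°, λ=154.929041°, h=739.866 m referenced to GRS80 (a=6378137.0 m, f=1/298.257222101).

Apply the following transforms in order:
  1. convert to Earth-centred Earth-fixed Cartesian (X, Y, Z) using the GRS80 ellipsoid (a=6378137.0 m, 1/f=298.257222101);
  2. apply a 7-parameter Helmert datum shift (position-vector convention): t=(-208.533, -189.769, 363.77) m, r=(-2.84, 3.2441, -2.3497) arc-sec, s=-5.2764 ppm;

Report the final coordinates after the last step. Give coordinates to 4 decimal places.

X=-3420306.9187 m, Y=1599943.7238 m, Z=5124348.1986 m

start: φ=53.796269°, λ=154.929041°, h=739.866 m
→ ECEF (a=6378137.000, f=1/298.257222101): X=-3420215.2478, Y=1600032.4232, Z=5123979.7027
→ Helmert 7p (PV): X=-3420306.9187, Y=1599943.7238, Z=5124348.1986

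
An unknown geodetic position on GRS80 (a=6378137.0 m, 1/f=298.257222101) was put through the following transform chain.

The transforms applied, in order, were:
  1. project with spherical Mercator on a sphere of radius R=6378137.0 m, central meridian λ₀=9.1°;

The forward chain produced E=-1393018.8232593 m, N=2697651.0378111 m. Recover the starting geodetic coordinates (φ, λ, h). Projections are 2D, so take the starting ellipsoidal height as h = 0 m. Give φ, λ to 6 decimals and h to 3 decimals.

start: E=-1393018.8233, N=2697651.0378 m
→ merc⁻¹: φ=23.54161900°, λ=-3.41370100°

φ=23.541619°, λ=-3.413701°, h=0.000 m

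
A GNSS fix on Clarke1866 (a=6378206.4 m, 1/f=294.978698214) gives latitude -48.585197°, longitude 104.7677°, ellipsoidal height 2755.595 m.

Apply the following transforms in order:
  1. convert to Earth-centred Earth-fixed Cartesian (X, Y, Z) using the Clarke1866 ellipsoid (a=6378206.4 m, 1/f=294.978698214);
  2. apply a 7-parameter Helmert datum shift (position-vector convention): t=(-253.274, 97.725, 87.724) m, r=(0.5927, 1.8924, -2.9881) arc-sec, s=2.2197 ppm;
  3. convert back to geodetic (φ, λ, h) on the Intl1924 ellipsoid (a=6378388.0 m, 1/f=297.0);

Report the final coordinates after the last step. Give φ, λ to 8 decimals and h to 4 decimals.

start: φ=-48.585197°, λ=104.767700°, h=2755.595 m
→ ECEF (a=6378206.400, f=1/294.978698214): X=-1077999.4808, Y=4089397.4346, Z=-4762032.1619
→ Helmert 7p (PV): X=-1078239.5955, Y=4089533.5372, Z=-4761933.3670
→ geod (Bowring, a=6378388.000): φ=-48.58200225°, λ=104.77037548°, h=2545.1675 m

φ=-48.58200225°, λ=104.77037548°, h=2545.1675 m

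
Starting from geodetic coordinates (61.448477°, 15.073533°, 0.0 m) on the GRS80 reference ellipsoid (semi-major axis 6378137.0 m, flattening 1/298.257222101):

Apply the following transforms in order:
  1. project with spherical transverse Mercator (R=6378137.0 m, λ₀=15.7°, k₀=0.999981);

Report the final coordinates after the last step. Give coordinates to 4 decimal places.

E=-33330.1962 m, N=6840443.2593 m

start: φ=61.448477°, λ=15.073533°, h=0.000 m
→ tm (R=6378137.0, λ₀=15.7°): E=-33330.1962, N=6840443.2593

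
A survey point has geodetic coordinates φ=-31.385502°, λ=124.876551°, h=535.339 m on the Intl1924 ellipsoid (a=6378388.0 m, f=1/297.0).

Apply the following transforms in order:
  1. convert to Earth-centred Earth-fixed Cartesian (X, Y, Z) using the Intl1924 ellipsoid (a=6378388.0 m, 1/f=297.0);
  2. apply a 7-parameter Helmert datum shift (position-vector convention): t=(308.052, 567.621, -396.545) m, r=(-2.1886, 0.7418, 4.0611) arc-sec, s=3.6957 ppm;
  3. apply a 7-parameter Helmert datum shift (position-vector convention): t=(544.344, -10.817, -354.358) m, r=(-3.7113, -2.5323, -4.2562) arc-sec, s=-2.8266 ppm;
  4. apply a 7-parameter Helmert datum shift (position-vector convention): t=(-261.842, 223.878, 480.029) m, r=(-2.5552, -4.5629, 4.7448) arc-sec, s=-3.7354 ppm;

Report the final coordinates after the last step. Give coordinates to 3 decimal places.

start: φ=-31.385502°, λ=124.876551°, h=535.339 m
→ ECEF (a=6378388.000, f=1/297.0): X=-3116678.1443, Y=4471552.1833, Z=-3302783.3502
→ Helmert 7p (PV): X=-3116481.5283, Y=4472039.9213, Z=-3303228.3388
→ Helmert 7p (PV): X=-3115795.5431, Y=4472021.3365, Z=-3303692.0853
→ Helmert 7p (PV): X=-3116075.5353, Y=4472115.9101, Z=-3303324.0407

X=-3116075.535 m, Y=4472115.910 m, Z=-3303324.041 m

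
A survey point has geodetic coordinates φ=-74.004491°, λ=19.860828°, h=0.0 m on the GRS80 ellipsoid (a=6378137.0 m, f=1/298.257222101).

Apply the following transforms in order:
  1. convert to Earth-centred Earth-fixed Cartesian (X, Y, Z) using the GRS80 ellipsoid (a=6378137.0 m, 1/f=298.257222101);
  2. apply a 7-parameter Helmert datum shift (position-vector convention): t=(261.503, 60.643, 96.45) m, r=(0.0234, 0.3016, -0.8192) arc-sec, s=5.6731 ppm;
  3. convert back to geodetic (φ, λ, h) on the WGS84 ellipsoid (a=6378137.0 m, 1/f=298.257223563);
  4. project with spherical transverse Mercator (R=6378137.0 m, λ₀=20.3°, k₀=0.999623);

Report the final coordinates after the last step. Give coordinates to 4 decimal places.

start: φ=-74.004491°, λ=19.860828°, h=0.000 m
→ ECEF (a=6378137.000, f=1/298.257222101): X=1658169.6457, Y=598967.1362, Z=-6109076.8404
→ Helmert 7p (PV): X=1658434.0018, Y=599025.2847, Z=-6109017.4044
→ geod (Bowring, a=6378137.000): φ=-74.00203263°, λ=19.85968678°, h=16.8285 m
→ tm (R=6378137.0, λ₀=20.3°): E=-13503.6103, N=-8234812.7915

E=-13503.6103 m, N=-8234812.7915 m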